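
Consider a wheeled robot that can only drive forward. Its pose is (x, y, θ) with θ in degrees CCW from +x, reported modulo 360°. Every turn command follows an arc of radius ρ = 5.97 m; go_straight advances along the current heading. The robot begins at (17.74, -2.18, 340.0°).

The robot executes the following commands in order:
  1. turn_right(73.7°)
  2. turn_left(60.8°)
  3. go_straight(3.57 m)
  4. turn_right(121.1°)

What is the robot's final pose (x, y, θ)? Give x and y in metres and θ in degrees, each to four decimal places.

set_pose: (x, y, θ) = (17.7400, -2.1800, 340.0000°), ρ = 5.97
turn_right(73.7°): centre at ρ to the right, rotate −73.7° → (21.6557, -8.1752, 266.3000°)
turn_left(60.8°): centre at ρ to the left, rotate +60.8° → (24.3705, -13.5730, 327.1000°)
go_straight(3.57): x += 3.57·cos θ, y += 3.57·sin θ → (27.3679, -15.5121, 327.1000°)
turn_right(121.1°): centre at ρ to the right, rotate −121.1° → (26.7423, -25.8905, 206.0000°)

(26.7423, -25.8905, 206.0000°)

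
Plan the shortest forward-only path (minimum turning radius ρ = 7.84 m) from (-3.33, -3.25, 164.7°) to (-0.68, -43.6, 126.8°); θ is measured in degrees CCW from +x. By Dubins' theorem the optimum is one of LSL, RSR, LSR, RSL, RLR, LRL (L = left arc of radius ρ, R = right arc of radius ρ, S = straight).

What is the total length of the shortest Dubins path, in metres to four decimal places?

Let ψ = atan2(Δy, Δx) = atan2(-40.35, 2.65) = -86.2425° be the start→goal bearing.
Normalize: d = |goal − start| / ρ = 40.436926/7.84 = 5.157771, α = (θ_start − ψ) mod 360° = 250.9425° = 4.379772 rad, β = (θ_goal − ψ) mod 360° = 213.0425° = 3.718293 rad.
Common terms: sin α = -0.945191, cos α = -0.326517, sin β = -0.545261, cos β = -0.838267, cos(α−β) = 0.789084, d² = 26.602604. Work in radians in the unit-radius frame; every candidate has L = ρ·(t + p + q).
LSL: p² = 2 + d² − 2cos(α−β) + 2d(sin α − sin β) = 22.898934; p = √p² = 4.785283; φ = atan2(cos β − cos α, d + sin α − sin β) = -0.107147 rad; t = (φ − α) mod 2π = 1.796266 rad, q = (β − φ) mod 2π = 3.825440 rad → L = 7.84·(1.796266 + 4.785283 + 3.825440) = 7.84·10.406989 = 81.590791 m
RSR: p² = 2 + d² − 2cos(α−β) + 2d(sin β − sin α) = 31.149937; p = √p² = 5.581213; φ = atan2(cos α − cos β, d − sin α + sin β) = 0.091820 rad; t = (α − φ) mod 2π = 4.287952 rad, q = (φ − β) mod 2π = 2.656713 rad → L = 7.84·(4.287952 + 5.581213 + 2.656713) = 7.84·12.525878 = 98.202883 m
LSR: p² = d² − 2 + 2cos(α−β) + 2d(sin α + sin β) = 10.805952; p = √p² = 3.287241; φ = atan2(−cos α − cos β, d + sin α + sin β) − atan2(−2, p) = 0.854118 rad; t = (φ − α) mod 2π = 2.757530 rad, q = (φ − β) mod 2π = 3.419010 rad → L = 7.84·(2.757530 + 3.287241 + 3.419010) = 7.84·9.463782 = 74.196048 m
RSL: p² = d² − 2 + 2cos(α−β) − 2d(sin α + sin β) = 41.555591; p = √p² = 6.446363; φ = atan2(cos α + cos β, d − sin α − sin β) − atan2(2, p) = -0.474278 rad; t = (α − φ) mod 2π = 4.854050 rad, q = (β − φ) mod 2π = 4.192571 rad → L = 7.84·(4.854050 + 6.446363 + 4.192571) = 7.84·15.492984 = 121.464991 m
RLR: c = (6 − d² + 2cos(α−β) + 2d(sin α − sin β))/8 = -2.893742, |c| > 1 → infeasible
LRL: c = (6 − d² + 2cos(α−β) − 2d(sin α − sin β))/8 = -1.862367, |c| > 1 → infeasible
Shortest: LSR with L = 74.196048 m ≈ 74.1960 m

74.1960 m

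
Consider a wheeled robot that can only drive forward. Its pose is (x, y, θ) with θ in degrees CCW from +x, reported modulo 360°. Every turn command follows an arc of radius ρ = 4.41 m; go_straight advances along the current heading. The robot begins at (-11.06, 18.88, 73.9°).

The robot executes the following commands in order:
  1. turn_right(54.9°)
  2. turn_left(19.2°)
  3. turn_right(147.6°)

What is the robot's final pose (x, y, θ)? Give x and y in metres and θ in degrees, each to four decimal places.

(-0.0805, 17.6004, 250.6000°)

set_pose: (x, y, θ) = (-11.0600, 18.8800, 73.9000°), ρ = 4.41
turn_right(54.9°): centre at ρ to the right, rotate −54.9° → (-8.2587, 21.8268, 19.0000°)
turn_left(19.2°): centre at ρ to the left, rotate +19.2° → (-6.9673, 22.5309, 38.2000°)
turn_right(147.6°): centre at ρ to the right, rotate −147.6° → (-0.0805, 17.6004, -109.4000° ≡ 250.6000°)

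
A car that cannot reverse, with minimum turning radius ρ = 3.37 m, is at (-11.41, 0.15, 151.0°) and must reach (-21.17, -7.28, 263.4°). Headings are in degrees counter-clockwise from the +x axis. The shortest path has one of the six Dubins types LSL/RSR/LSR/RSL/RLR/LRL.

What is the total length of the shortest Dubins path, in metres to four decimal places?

13.4338 m

Let ψ = atan2(Δy, Δx) = atan2(-7.43, -9.76) = -142.7191° be the start→goal bearing.
Normalize: d = |goal − start| / ρ = 12.266316/3.37 = 3.639856, α = (θ_start − ψ) mod 360° = 293.7191° = 5.126365 rad, β = (θ_goal − ψ) mod 360° = 46.1191° = 0.804929 rad.
Common terms: sin α = -0.915529, cos α = 0.402252, sin β = 0.720782, cos β = 0.693162, cos(α−β) = -0.381070, d² = 13.248554. Work in radians in the unit-radius frame; every candidate has L = ρ·(t + p + q).
LSL: p² = 2 + d² − 2cos(α−β) + 2d(sin α − sin β) = 4.098824; p = √p² = 2.024555; φ = atan2(cos β − cos α, d + sin α − sin β) = 0.144190 rad; t = (φ − α) mod 2π = 1.301011 rad, q = (β − φ) mod 2π = 0.660739 rad → L = 3.37·(1.301011 + 2.024555 + 0.660739) = 3.37·3.986305 = 13.433849 m
RSR: p² = 2 + d² − 2cos(α−β) + 2d(sin β − sin α) = 27.922565; p = √p² = 5.284181; φ = atan2(cos α − cos β, d − sin α + sin β) = -0.055081 rad; t = (α − φ) mod 2π = 5.181445 rad, q = (φ − β) mod 2π = 5.423175 rad → L = 3.37·(5.181445 + 5.284181 + 5.423175) = 3.37·15.888801 = 53.545260 m
LSR: p² = d² − 2 + 2cos(α−β) + 2d(sin α + sin β) = 9.068709; p = √p² = 3.011430; φ = atan2(−cos α − cos β, d + sin α + sin β) − atan2(−2, p) = 0.278395 rad; t = (φ − α) mod 2π = 1.435216 rad, q = (φ − β) mod 2π = 5.756651 rad → L = 3.37·(1.435216 + 3.011430 + 5.756651) = 3.37·10.203297 = 34.385112 m
RSL: p² = d² − 2 + 2cos(α−β) − 2d(sin α + sin β) = 11.904117; p = √p² = 3.450234; φ = atan2(cos α + cos β, d − sin α − sin β) − atan2(2, p) = -0.247083 rad; t = (α − φ) mod 2π = 5.373447 rad, q = (β − φ) mod 2π = 1.052012 rad → L = 3.37·(5.373447 + 3.450234 + 1.052012) = 3.37·9.875694 = 33.281088 m
RLR: c = (6 − d² + 2cos(α−β) + 2d(sin α − sin β))/8 = -2.490321, |c| > 1 → infeasible
LRL: c = (6 − d² + 2cos(α−β) − 2d(sin α − sin β))/8 = 0.487647; p = 2π − arccos c = 5.221781 rad; φ = atan2(cos β − cos α, d + sin α − sin β) = 0.144190 rad; t = (φ − α + p/2) mod 2π = 3.911901 rad, q = (β − α − t + p) mod 2π = 3.271630 rad → L = 3.37·(3.911901 + 5.221781 + 3.271630) = 3.37·12.405313 = 41.805905 m
Shortest: LSL with L = 13.433849 m ≈ 13.4338 m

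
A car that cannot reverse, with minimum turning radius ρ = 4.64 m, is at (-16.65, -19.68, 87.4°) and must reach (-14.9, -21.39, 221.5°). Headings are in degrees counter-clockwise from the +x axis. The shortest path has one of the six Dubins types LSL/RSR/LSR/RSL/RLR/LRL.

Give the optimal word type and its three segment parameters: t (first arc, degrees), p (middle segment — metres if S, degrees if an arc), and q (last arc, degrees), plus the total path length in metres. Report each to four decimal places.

Let ψ = atan2(Δy, Δx) = atan2(-1.71, 1.75) = -44.3377° be the start→goal bearing.
Normalize: d = |goal − start| / ρ = 2.446753/4.64 = 0.527317, α = (θ_start − ψ) mod 360° = 131.7377° = 2.299256 rad, β = (θ_goal − ψ) mod 360° = 265.8377° = 4.639742 rad.
Common terms: sin α = 0.746201, cos α = -0.665721, sin β = -0.997362, cos β = -0.072583, cos(α−β) = -0.695913, d² = 0.278064. Work in radians in the unit-radius frame; every candidate has L = ρ·(t + p + q).
LSL: p² = 2 + d² − 2cos(α−β) + 2d(sin α − sin β) = 5.508712; p = √p² = 2.347065; φ = atan2(cos β − cos α, d + sin α − sin β) = 0.255485 rad; t = (φ − α) mod 2π = 4.239415 rad, q = (β − φ) mod 2π = 4.384257 rad → L = 4.64·(4.239415 + 2.347065 + 4.384257) = 4.64·10.970736 = 50.904217 m
RSR: p² = 2 + d² − 2cos(α−β) + 2d(sin β − sin α) = 1.831067; p = √p² = 1.353169; φ = atan2(cos α − cos β, d − sin α + sin β) = -2.687850 rad; t = (α − φ) mod 2π = 4.987106 rad, q = (φ − β) mod 2π = 5.238778 rad → L = 4.64·(4.987106 + 1.353169 + 5.238778) = 4.64·11.579053 = 53.726807 m
LSR: p² = d² − 2 + 2cos(α−β) + 2d(sin α + sin β) = -3.378646 < 0 → infeasible
RSL: p² = d² − 2 + 2cos(α−β) − 2d(sin α + sin β) = -2.848878 < 0 → infeasible
RLR: c = (6 − d² + 2cos(α−β) + 2d(sin α − sin β))/8 = 0.771117; p = 2π − arccos c = 5.592982 rad; φ = atan2(cos α − cos β, d − sin α + sin β) = -2.687850 rad; t = (α − φ + p/2) mod 2π = 1.500412 rad, q = (α − β − t + p) mod 2π = 1.752084 rad → L = 4.64·(1.500412 + 5.592982 + 1.752084) = 4.64·8.845478 = 41.043017 m
LRL: c = (6 − d² + 2cos(α−β) − 2d(sin α − sin β))/8 = 0.311411; p = 2π − arccos c = 5.029066 rad; φ = atan2(cos β − cos α, d + sin α − sin β) = 0.255485 rad; t = (φ − α + p/2) mod 2π = 0.470763 rad, q = (β − α − t + p) mod 2π = 0.615605 rad → L = 4.64·(0.470763 + 5.029066 + 0.615605) = 4.64·6.115434 = 28.375615 m
Shortest: LRL with L = 28.375615 m ≈ 28.3756 m
Convert LRL to answer units (arcs ×180/π): t = 0.470763·180/π = 26.9727°, p = 5.029066·180/π = 288.1443°, q = 0.615605·180/π = 35.2716°, L = 28.3756 m.

LRL: t = 26.9727°, p = 288.1443°, q = 35.2716°, L = 28.3756 m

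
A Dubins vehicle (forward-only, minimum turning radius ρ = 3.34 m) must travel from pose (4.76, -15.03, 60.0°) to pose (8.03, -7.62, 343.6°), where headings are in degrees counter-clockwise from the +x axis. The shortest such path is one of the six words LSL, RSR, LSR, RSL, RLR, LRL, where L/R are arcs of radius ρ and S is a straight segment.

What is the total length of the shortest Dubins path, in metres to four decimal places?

Let ψ = atan2(Δy, Δx) = atan2(7.41, 3.27) = 66.1883° be the start→goal bearing.
Normalize: d = |goal − start| / ρ = 8.099444/3.34 = 2.424983, α = (θ_start − ψ) mod 360° = 353.8117° = 6.175178 rad, β = (θ_goal − ψ) mod 360° = 277.4117° = 4.841747 rad.
Common terms: sin α = -0.107797, cos α = 0.994173, sin β = -0.991645, cos β = 0.128997, cos(α−β) = 0.235142, d² = 5.880544. Work in radians in the unit-radius frame; every candidate has L = ρ·(t + p + q).
LSL: p² = 2 + d² − 2cos(α−β) + 2d(sin α − sin β) = 11.696893; p = √p² = 3.420072; φ = atan2(cos β − cos α, d + sin α − sin β) = -0.255749 rad; t = (φ − α) mod 2π = 6.135443 rad, q = (β − φ) mod 2π = 5.097496 rad → L = 3.34·(6.135443 + 3.420072 + 5.097496) = 3.34·14.653011 = 48.941057 m
RSR: p² = 2 + d² − 2cos(α−β) + 2d(sin β − sin α) = 3.123628; p = √p² = 1.767379; φ = atan2(cos α − cos β, d − sin α + sin β) = 0.511545 rad; t = (α − φ) mod 2π = 5.663634 rad, q = (φ − β) mod 2π = 1.952983 rad → L = 3.34·(5.663634 + 1.767379 + 1.952983) = 3.34·9.383996 = 31.342545 m
LSR: p² = d² − 2 + 2cos(α−β) + 2d(sin α + sin β) = -0.981429 < 0 → infeasible
RSL: p² = d² − 2 + 2cos(α−β) − 2d(sin α + sin β) = 9.683086; p = √p² = 3.111766; φ = atan2(cos α + cos β, d − sin α − sin β) − atan2(2, p) = -0.262735 rad; t = (α − φ) mod 2π = 0.154728 rad, q = (β − φ) mod 2π = 5.104482 rad → L = 3.34·(0.154728 + 3.111766 + 5.104482) = 3.34·8.370976 = 27.959058 m
RLR: c = (6 − d² + 2cos(α−β) + 2d(sin α − sin β))/8 = 0.609547; p = 2π − arccos c = 5.367877 rad; φ = atan2(cos α − cos β, d − sin α + sin β) = 0.511545 rad; t = (α − φ + p/2) mod 2π = 2.064387 rad, q = (α − β − t + p) mod 2π = 4.636922 rad → L = 3.34·(2.064387 + 5.367877 + 4.636922) = 3.34·12.069186 = 40.311083 m
LRL: c = (6 − d² + 2cos(α−β) − 2d(sin α − sin β))/8 = -0.462112; p = 2π − arccos c = 4.232014 rad; φ = atan2(cos β − cos α, d + sin α − sin β) = -0.255749 rad; t = (φ − α + p/2) mod 2π = 1.968265 rad, q = (β − α − t + p) mod 2π = 0.930317 rad → L = 3.34·(1.968265 + 4.232014 + 0.930317) = 3.34·7.130597 = 23.816194 m
Shortest: LRL with L = 23.816194 m ≈ 23.8162 m

23.8162 m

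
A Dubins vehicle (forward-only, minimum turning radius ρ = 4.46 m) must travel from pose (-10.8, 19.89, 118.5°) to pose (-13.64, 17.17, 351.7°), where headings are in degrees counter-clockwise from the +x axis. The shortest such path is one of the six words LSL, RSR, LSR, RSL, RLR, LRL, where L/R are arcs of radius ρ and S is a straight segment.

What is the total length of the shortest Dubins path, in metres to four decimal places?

Let ψ = atan2(Δy, Δx) = atan2(-2.72, -2.84) = -136.2364° be the start→goal bearing.
Normalize: d = |goal − start| / ρ = 3.932429/4.46 = 0.881711, α = (θ_start − ψ) mod 360° = 254.7364° = 4.445989 rad, β = (θ_goal − ψ) mod 360° = 127.9364° = 2.232912 rad.
Common terms: sin α = -0.964725, cos α = -0.263260, sin β = 0.788694, cos β = -0.614786, cos(α−β) = -0.599024, d² = 0.777414. Work in radians in the unit-radius frame; every candidate has L = ρ·(t + p + q).
LSL: p² = 2 + d² − 2cos(α−β) + 2d(sin α − sin β) = 0.883445; p = √p² = 0.939918; φ = atan2(cos β − cos α, d + sin α − sin β) = -2.758278 rad; t = (φ − α) mod 2π = 5.362104 rad, q = (β − φ) mod 2π = 4.991189 rad → L = 4.46·(5.362104 + 0.939918 + 4.991189) = 4.46·11.293211 = 50.367721 m
RSR: p² = 2 + d² − 2cos(α−β) + 2d(sin β − sin α) = 7.067476; p = √p² = 2.658473; φ = atan2(cos α − cos β, d − sin α + sin β) = 0.132617 rad; t = (α − φ) mod 2π = 4.313372 rad, q = (φ − β) mod 2π = 4.182891 rad → L = 4.46·(4.313372 + 2.658473 + 4.182891) = 4.46·11.154735 = 49.750119 m
LSR: p² = d² − 2 + 2cos(α−β) + 2d(sin α + sin β) = -2.731051 < 0 → infeasible
RSL: p² = d² − 2 + 2cos(α−β) − 2d(sin α + sin β) = -2.110216 < 0 → infeasible
RLR: c = (6 − d² + 2cos(α−β) + 2d(sin α − sin β))/8 = 0.116565; p = 2π − arccos c = 4.829220 rad; φ = atan2(cos α − cos β, d − sin α + sin β) = 0.132617 rad; t = (α − φ + p/2) mod 2π = 0.444797 rad, q = (α − β − t + p) mod 2π = 0.314316 rad → L = 4.46·(0.444797 + 4.829220 + 0.314316) = 4.46·5.588332 = 24.923962 m
LRL: c = (6 − d² + 2cos(α−β) − 2d(sin α − sin β))/8 = 0.889569; p = 2π − arccos c = 5.808790 rad; φ = atan2(cos β − cos α, d + sin α − sin β) = -2.758278 rad; t = (φ − α + p/2) mod 2π = 1.983314 rad, q = (β − α − t + p) mod 2π = 1.612399 rad → L = 4.46·(1.983314 + 5.808790 + 1.612399) = 4.46·9.404503 = 41.944085 m
Shortest: RLR with L = 24.923962 m ≈ 24.9240 m

24.9240 m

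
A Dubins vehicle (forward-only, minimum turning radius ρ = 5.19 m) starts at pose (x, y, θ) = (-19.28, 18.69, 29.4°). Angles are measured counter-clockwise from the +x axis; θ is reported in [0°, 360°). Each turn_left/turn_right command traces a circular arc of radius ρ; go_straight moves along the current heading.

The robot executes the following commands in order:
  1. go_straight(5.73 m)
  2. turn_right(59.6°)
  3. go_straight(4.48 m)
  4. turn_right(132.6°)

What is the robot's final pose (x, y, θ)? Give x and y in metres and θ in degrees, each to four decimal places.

(-6.3335, 9.7699, 197.2000°)

set_pose: (x, y, θ) = (-19.2800, 18.6900, 29.4000°), ρ = 5.19
go_straight(5.73): x += 5.73·cos θ, y += 5.73·sin θ → (-14.2879, 21.5029, 29.4000°)
turn_right(59.6°): centre at ρ to the right, rotate −59.6° → (-9.1295, 21.4669, -30.2000° ≡ 329.8000°)
go_straight(4.48): x += 4.48·cos θ, y += 4.48·sin θ → (-5.2575, 19.2133, 329.8000°)
turn_right(132.6°): centre at ρ to the right, rotate −132.6° → (-6.3335, 9.7699, 197.2000°)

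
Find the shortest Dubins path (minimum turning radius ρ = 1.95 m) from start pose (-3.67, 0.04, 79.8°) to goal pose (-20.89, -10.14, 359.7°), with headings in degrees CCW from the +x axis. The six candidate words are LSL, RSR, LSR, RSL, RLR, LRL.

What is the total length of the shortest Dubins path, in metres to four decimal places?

27.0572 m

Let ψ = atan2(Δy, Δx) = atan2(-10.18, -17.22) = -149.4096° be the start→goal bearing.
Normalize: d = |goal − start| / ρ = 20.004020/1.95 = 10.258472, α = (θ_start − ψ) mod 360° = 229.2096° = 4.000462 rad, β = (θ_goal − ψ) mod 360° = 149.1096° = 2.602453 rad.
Common terms: sin α = -0.757104, cos α = -0.653294, sin β = 0.513398, cos β = -0.858151, cos(α−β) = 0.171929, d² = 105.236239. Work in radians in the unit-radius frame; every candidate has L = ρ·(t + p + q).
LSL: p² = 2 + d² − 2cos(α−β) + 2d(sin α − sin β) = 80.825561; p = √p² = 8.990304; φ = atan2(cos β − cos α, d + sin α − sin β) = -0.022788 rad; t = (φ − α) mod 2π = 2.259935 rad, q = (β − φ) mod 2π = 2.625241 rad → L = 1.95·(2.259935 + 8.990304 + 2.625241) = 1.95·13.875480 = 27.057187 m
RSR: p² = 2 + d² − 2cos(α−β) + 2d(sin β − sin α) = 132.959201; p = √p² = 11.530794; φ = atan2(cos α − cos β, d − sin α + sin β) = 0.017767 rad; t = (α − φ) mod 2π = 3.982695 rad, q = (φ − β) mod 2π = 3.698499 rad → L = 1.95·(3.982695 + 11.530794 + 3.698499) = 1.95·19.211988 = 37.463376 m
LSR: p² = d² − 2 + 2cos(α−β) + 2d(sin α + sin β) = 98.579993; p = √p² = 9.928746; φ = atan2(−cos α − cos β, d + sin α + sin β) − atan2(−2, p) = 0.348566 rad; t = (φ − α) mod 2π = 2.631290 rad, q = (φ − β) mod 2π = 4.029299 rad → L = 1.95·(2.631290 + 9.928746 + 4.029299) = 1.95·16.589335 = 32.349203 m
RSL: p² = d² − 2 + 2cos(α−β) − 2d(sin α + sin β) = 108.580202; p = √p² = 10.420182; φ = atan2(cos α + cos β, d − sin α − sin β) − atan2(2, p) = -0.332565 rad; t = (α − φ) mod 2π = 4.333026 rad, q = (β − φ) mod 2π = 2.935018 rad → L = 1.95·(4.333026 + 10.420182 + 2.935018) = 1.95·17.688227 = 34.492042 m
RLR: c = (6 − d² + 2cos(α−β) + 2d(sin α − sin β))/8 = -15.619900, |c| > 1 → infeasible
LRL: c = (6 − d² + 2cos(α−β) − 2d(sin α − sin β))/8 = -9.103195, |c| > 1 → infeasible
Shortest: LSL with L = 27.057187 m ≈ 27.0572 m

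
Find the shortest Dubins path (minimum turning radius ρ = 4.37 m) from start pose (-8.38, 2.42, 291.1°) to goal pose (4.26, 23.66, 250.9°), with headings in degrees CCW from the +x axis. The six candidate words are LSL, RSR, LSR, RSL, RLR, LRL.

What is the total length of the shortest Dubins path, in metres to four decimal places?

46.6104 m

Let ψ = atan2(Δy, Δx) = atan2(21.24, 12.64) = 59.2430° be the start→goal bearing.
Normalize: d = |goal − start| / ρ = 24.716537/4.37 = 5.655958, α = (θ_start − ψ) mod 360° = 231.8570° = 4.046669 rad, β = (θ_goal − ψ) mod 360° = 191.6570° = 3.345046 rad.
Common terms: sin α = -0.786472, cos α = -0.617626, sin β = -0.202053, cos β = -0.979375, cos(α−β) = 0.763796, d² = 31.989862. Work in radians in the unit-radius frame; every candidate has L = ρ·(t + p + q).
LSL: p² = 2 + d² − 2cos(α−β) + 2d(sin α − sin β) = 25.851369; p = √p² = 5.084424; φ = atan2(cos β − cos α, d + sin α − sin β) = -0.071209 rad; t = (φ − α) mod 2π = 2.165308 rad, q = (β − φ) mod 2π = 3.416255 rad → L = 4.37·(2.165308 + 5.084424 + 3.416255) = 4.37·10.665987 = 46.610364 m
RSR: p² = 2 + d² − 2cos(α−β) + 2d(sin β − sin α) = 39.073171; p = √p² = 6.250854; φ = atan2(cos α − cos β, d − sin α + sin β) = 0.057904 rad; t = (α − φ) mod 2π = 3.988764 rad, q = (φ − β) mod 2π = 2.996043 rad → L = 4.37·(3.988764 + 6.250854 + 2.996043) = 4.37·13.235661 = 57.839840 m
LSR: p² = d² − 2 + 2cos(α−β) + 2d(sin α + sin β) = 20.335344; p = √p² = 4.509473; φ = atan2(−cos α − cos β, d + sin α + sin β) − atan2(−2, p) = 0.747116 rad; t = (φ − α) mod 2π = 2.983633 rad, q = (φ − β) mod 2π = 3.685255 rad → L = 4.37·(2.983633 + 4.509473 + 3.685255) = 4.37·11.178361 = 48.849438 m
RSL: p² = d² − 2 + 2cos(α−β) − 2d(sin α + sin β) = 42.699565; p = √p² = 6.534490; φ = atan2(cos α + cos β, d − sin α − sin β) − atan2(2, p) = -0.532890 rad; t = (α − φ) mod 2π = 4.579559 rad, q = (β − φ) mod 2π = 3.877937 rad → L = 4.37·(4.579559 + 6.534490 + 3.877937) = 4.37·14.991986 = 65.514978 m
RLR: c = (6 − d² + 2cos(α−β) + 2d(sin α − sin β))/8 = -3.884146, |c| > 1 → infeasible
LRL: c = (6 − d² + 2cos(α−β) − 2d(sin α − sin β))/8 = -2.231421, |c| > 1 → infeasible
Shortest: LSL with L = 46.610364 m ≈ 46.6104 m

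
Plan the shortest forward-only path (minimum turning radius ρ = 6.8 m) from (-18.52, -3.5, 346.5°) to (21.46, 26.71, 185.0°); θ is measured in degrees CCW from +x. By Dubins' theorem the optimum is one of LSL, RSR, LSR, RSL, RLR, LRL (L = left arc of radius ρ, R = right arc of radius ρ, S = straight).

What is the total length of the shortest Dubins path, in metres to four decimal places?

66.0189 m

Let ψ = atan2(Δy, Δx) = atan2(30.21, 39.98) = 37.0757° be the start→goal bearing.
Normalize: d = |goal − start| / ρ = 50.110323/6.8 = 7.369165, α = (θ_start − ψ) mod 360° = 309.4243° = 5.400473 rad, β = (θ_goal − ψ) mod 360° = 147.9243° = 2.581766 rad.
Common terms: sin α = -0.772464, cos α = 0.635058, sin β = 0.531039, cos β = -0.847347, cos(α−β) = -0.948324, d² = 54.304596. Work in radians in the unit-radius frame; every candidate has L = ρ·(t + p + q).
LSL: p² = 2 + d² − 2cos(α−β) + 2d(sin α − sin β) = 38.989773; p = √p² = 6.244179; φ = atan2(cos β − cos α, d + sin α − sin β) = -0.239695 rad; t = (φ − α) mod 2π = 0.643018 rad, q = (β − φ) mod 2π = 2.821460 rad → L = 6.8·(0.643018 + 6.244179 + 2.821460) = 6.8·9.708658 = 66.018873 m
RSR: p² = 2 + d² − 2cos(α−β) + 2d(sin β − sin α) = 77.412712; p = √p² = 8.798449; φ = atan2(cos α − cos β, d − sin α + sin β) = 0.169292 rad; t = (α − φ) mod 2π = 5.231180 rad, q = (φ − β) mod 2π = 3.870712 rad → L = 6.8·(5.231180 + 8.798449 + 3.870712) = 6.8·17.900341 = 121.722322 m
LSR: p² = d² − 2 + 2cos(α−β) + 2d(sin α + sin β) = 46.849747; p = √p² = 6.844687; φ = atan2(−cos α − cos β, d + sin α + sin β) − atan2(−2, p) = 0.314058 rad; t = (φ − α) mod 2π = 1.196771 rad, q = (φ − β) mod 2π = 4.015477 rad → L = 6.8·(1.196771 + 6.844687 + 4.015477) = 6.8·12.056935 = 81.987160 m
RSL: p² = d² − 2 + 2cos(α−β) − 2d(sin α + sin β) = 53.966150; p = √p² = 7.346166; φ = atan2(cos α + cos β, d − sin α − sin β) − atan2(2, p) = -0.293695 rad; t = (α − φ) mod 2π = 5.694168 rad, q = (β − φ) mod 2π = 2.875461 rad → L = 6.8·(5.694168 + 7.346166 + 2.875461) = 6.8·15.915795 = 108.227404 m
RLR: c = (6 − d² + 2cos(α−β) + 2d(sin α − sin β))/8 = -8.676589, |c| > 1 → infeasible
LRL: c = (6 − d² + 2cos(α−β) − 2d(sin α − sin β))/8 = -3.873722, |c| > 1 → infeasible
Shortest: LSL with L = 66.018873 m ≈ 66.0189 m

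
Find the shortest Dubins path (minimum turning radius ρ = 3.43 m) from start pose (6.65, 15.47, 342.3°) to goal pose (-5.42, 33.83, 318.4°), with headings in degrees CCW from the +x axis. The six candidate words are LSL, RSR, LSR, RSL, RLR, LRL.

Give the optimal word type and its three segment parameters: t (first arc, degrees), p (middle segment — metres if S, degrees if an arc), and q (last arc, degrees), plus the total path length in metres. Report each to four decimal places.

LSL: t = 139.2357°, p = 20.7169 m, q = 196.8643°, L = 40.8375 m

Let ψ = atan2(Δy, Δx) = atan2(18.36, -12.07) = 123.3212° be the start→goal bearing.
Normalize: d = |goal − start| / ρ = 21.972130/3.43 = 6.405869, α = (θ_start − ψ) mod 360° = 218.9788° = 3.821901 rad, β = (θ_goal − ψ) mod 360° = 195.0788° = 3.404767 rad.
Common terms: sin α = -0.629033, cos α = -0.777379, sin β = -0.260147, cos β = -0.965569, cos(α−β) = 0.914254, d² = 41.035155. Work in radians in the unit-radius frame; every candidate has L = ρ·(t + p + q).
LSL: p² = 2 + d² − 2cos(α−β) + 2d(sin α − sin β) = 36.480582; p = √p² = 6.039916; φ = atan2(cos β − cos α, d + sin α − sin β) = -0.031163 rad; t = (φ − α) mod 2π = 2.430122 rad, q = (β − φ) mod 2π = 3.435930 rad → L = 3.43·(2.430122 + 6.039916 + 3.435930) = 3.43·11.905967 = 40.837468 m
RSR: p² = 2 + d² − 2cos(α−β) + 2d(sin β − sin α) = 45.932713; p = √p² = 6.777368; φ = atan2(cos α − cos β, d − sin α + sin β) = 0.027771 rad; t = (α − φ) mod 2π = 3.794130 rad, q = (φ − β) mod 2π = 2.906189 rad → L = 3.43·(3.794130 + 6.777368 + 2.906189) = 3.43·13.477687 = 46.228465 m
LSR: p² = d² − 2 + 2cos(α−β) + 2d(sin α + sin β) = 29.471728; p = √p² = 5.428787; φ = atan2(−cos α − cos β, d + sin α + sin β) − atan2(−2, p) = 0.658994 rad; t = (φ − α) mod 2π = 3.120279 rad, q = (φ − β) mod 2π = 3.537412 rad → L = 3.43·(3.120279 + 5.428787 + 3.537412) = 3.43·12.086478 = 41.456619 m
RSL: p² = d² − 2 + 2cos(α−β) − 2d(sin α + sin β) = 52.255599; p = √p² = 7.228803; φ = atan2(cos α + cos β, d − sin α − sin β) − atan2(2, p) = -0.504445 rad; t = (α − φ) mod 2π = 4.326345 rad, q = (β − φ) mod 2π = 3.909212 rad → L = 3.43·(4.326345 + 7.228803 + 3.909212) = 3.43·15.464360 = 53.042756 m
RLR: c = (6 − d² + 2cos(α−β) + 2d(sin α − sin β))/8 = -4.741589, |c| > 1 → infeasible
LRL: c = (6 − d² + 2cos(α−β) − 2d(sin α − sin β))/8 = -3.560073, |c| > 1 → infeasible
Shortest: LSL with L = 40.837468 m ≈ 40.8375 m
Convert LSL to answer units (arcs ×180/π): t = 2.430122·180/π = 139.2357°, p = ρ·p = 3.43·6.039916 = 20.7169 m, q = 3.435930·180/π = 196.8643°, L = 40.8375 m.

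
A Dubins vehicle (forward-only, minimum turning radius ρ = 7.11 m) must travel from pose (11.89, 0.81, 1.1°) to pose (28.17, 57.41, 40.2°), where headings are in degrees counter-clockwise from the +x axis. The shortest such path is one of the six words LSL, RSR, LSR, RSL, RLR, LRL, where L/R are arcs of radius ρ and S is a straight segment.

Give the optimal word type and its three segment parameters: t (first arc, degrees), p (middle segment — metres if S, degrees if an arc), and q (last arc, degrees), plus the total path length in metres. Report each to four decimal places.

LSR: t = 80.3480°, p = 46.6945 m, q = 41.2480°, L = 61.7837 m

Let ψ = atan2(Δy, Δx) = atan2(56.60, 16.28) = 73.9530° be the start→goal bearing.
Normalize: d = |goal − start| / ρ = 58.894808/7.11 = 8.283377, α = (θ_start − ψ) mod 360° = 287.1470° = 5.011660 rad, β = (θ_goal − ψ) mod 360° = 326.2470° = 5.694084 rad.
Common terms: sin α = -0.955552, cos α = 0.294824, sin β = -0.555614, cos β = 0.831440, cos(α−β) = 0.776046, d² = 68.614329. Work in radians in the unit-radius frame; every candidate has L = ρ·(t + p + q).
LSL: p² = 2 + d² − 2cos(α−β) + 2d(sin α − sin β) = 62.436573; p = √p² = 7.901682; φ = atan2(cos β − cos α, d + sin α − sin β) = 0.067964 rad; t = (φ − α) mod 2π = 1.339489 rad, q = (β − φ) mod 2π = 5.626120 rad → L = 7.11·(1.339489 + 7.901682 + 5.626120) = 7.11·14.867291 = 105.706437 m
RSR: p² = 2 + d² − 2cos(α−β) + 2d(sin β − sin α) = 75.687898; p = √p² = 8.699879; φ = atan2(cos α − cos β, d − sin α + sin β) = -0.061720 rad; t = (α − φ) mod 2π = 5.073380 rad, q = (φ − β) mod 2π = 0.527382 rad → L = 7.11·(5.073380 + 8.699879 + 0.527382) = 7.11·14.300641 = 101.677556 m
LSR: p² = d² − 2 + 2cos(α−β) + 2d(sin α + sin β) = 43.131305; p = √p² = 6.567443; φ = atan2(−cos α − cos β, d + sin α + sin β) − atan2(−2, p) = 0.130812 rad; t = (φ − α) mod 2π = 1.402337 rad, q = (φ − β) mod 2π = 0.719913 rad → L = 7.11·(1.402337 + 6.567443 + 0.719913) = 7.11·8.689693 = 61.783718 m
RSL: p² = d² − 2 + 2cos(α−β) − 2d(sin α + sin β) = 93.201538; p = √p² = 9.654094; φ = atan2(cos α + cos β, d − sin α − sin β) − atan2(2, p) = -0.089790 rad; t = (α − φ) mod 2π = 5.101450 rad, q = (β − φ) mod 2π = 5.783874 rad → L = 7.11·(5.101450 + 9.654094 + 5.783874) = 7.11·20.539418 = 146.035264 m
RLR: c = (6 − d² + 2cos(α−β) + 2d(sin α − sin β))/8 = -8.460987, |c| > 1 → infeasible
LRL: c = (6 − d² + 2cos(α−β) − 2d(sin α − sin β))/8 = -6.804572, |c| > 1 → infeasible
Shortest: LSR with L = 61.783718 m ≈ 61.7837 m
Convert LSR to answer units (arcs ×180/π): t = 1.402337·180/π = 80.3480°, p = ρ·p = 7.11·6.567443 = 46.6945 m, q = 0.719913·180/π = 41.2480°, L = 61.7837 m.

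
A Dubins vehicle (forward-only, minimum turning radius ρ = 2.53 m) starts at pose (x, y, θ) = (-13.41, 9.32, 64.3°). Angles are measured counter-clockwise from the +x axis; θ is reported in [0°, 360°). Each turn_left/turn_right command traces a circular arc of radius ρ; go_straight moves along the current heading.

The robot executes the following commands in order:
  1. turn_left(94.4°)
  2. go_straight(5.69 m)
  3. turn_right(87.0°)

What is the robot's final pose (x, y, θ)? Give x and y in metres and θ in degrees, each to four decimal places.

(-21.5550, 17.9928, 71.7000°)

set_pose: (x, y, θ) = (-13.4100, 9.3200, 64.3000°), ρ = 2.53
turn_left(94.4°): centre at ρ to the left, rotate +94.4° → (-14.7707, 12.7743, 158.7000°)
go_straight(5.69): x += 5.69·cos θ, y += 5.69·sin θ → (-20.0720, 14.8412, 158.7000°)
turn_right(87.0°): centre at ρ to the right, rotate −87.0° → (-21.5550, 17.9928, 71.7000°)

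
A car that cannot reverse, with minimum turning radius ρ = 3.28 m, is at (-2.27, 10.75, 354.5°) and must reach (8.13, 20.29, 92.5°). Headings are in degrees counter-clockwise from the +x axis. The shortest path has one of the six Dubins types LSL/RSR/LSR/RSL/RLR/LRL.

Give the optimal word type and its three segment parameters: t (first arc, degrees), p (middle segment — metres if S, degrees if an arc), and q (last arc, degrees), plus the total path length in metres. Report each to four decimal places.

Let ψ = atan2(Δy, Δx) = atan2(9.54, 10.40) = 42.5304° be the start→goal bearing.
Normalize: d = |goal − start| / ρ = 14.112817/3.28 = 4.302688, α = (θ_start − ψ) mod 360° = 311.9696° = 5.444897 rad, β = (θ_goal − ψ) mod 360° = 49.9696° = 0.872134 rad.
Common terms: sin α = -0.743500, cos α = 0.668736, sin β = 0.765703, cos β = 0.643194, cos(α−β) = -0.139173, d² = 18.513125. Work in radians in the unit-radius frame; every candidate has L = ρ·(t + p + q).
LSL: p² = 2 + d² − 2cos(α−β) + 2d(sin α − sin β) = 7.804211; p = √p² = 2.793602; φ = atan2(cos β − cos α, d + sin α − sin β) = -0.009143 rad; t = (φ − α) mod 2π = 0.829145 rad, q = (β − φ) mod 2π = 0.881277 rad → L = 3.28·(0.829145 + 2.793602 + 0.881277) = 3.28·4.504024 = 14.773200 m
RSR: p² = 2 + d² − 2cos(α−β) + 2d(sin β − sin α) = 33.778731; p = √p² = 5.811947; φ = atan2(cos α − cos β, d − sin α + sin β) = 0.004395 rad; t = (α − φ) mod 2π = 5.440502 rad, q = (φ − β) mod 2π = 5.415446 rad → L = 3.28·(5.440502 + 5.811947 + 5.415446) = 3.28·16.667895 = 54.670696 m
LSR: p² = d² − 2 + 2cos(α−β) + 2d(sin α + sin β) = 16.425848; p = √p² = 4.052882; φ = atan2(−cos α − cos β, d + sin α + sin β) − atan2(−2, p) = 0.163893 rad; t = (φ − α) mod 2π = 1.002182 rad, q = (φ − β) mod 2π = 5.574944 rad → L = 3.28·(1.002182 + 4.052882 + 5.574944) = 3.28·10.630007 = 34.866424 m
RSL: p² = d² − 2 + 2cos(α−β) − 2d(sin α + sin β) = 16.043708; p = √p² = 4.005460; φ = atan2(cos α + cos β, d − sin α − sin β) − atan2(2, p) = -0.165701 rad; t = (α − φ) mod 2π = 5.610598 rad, q = (β − φ) mod 2π = 1.037835 rad → L = 3.28·(5.610598 + 4.005460 + 1.037835) = 3.28·10.653893 = 34.944768 m
RLR: c = (6 − d² + 2cos(α−β) + 2d(sin α − sin β))/8 = -3.222341, |c| > 1 → infeasible
LRL: c = (6 − d² + 2cos(α−β) − 2d(sin α − sin β))/8 = 0.024474; p = 2π − arccos c = 4.736865 rad; φ = atan2(cos β − cos α, d + sin α − sin β) = -0.009143 rad; t = (φ − α + p/2) mod 2π = 3.197578 rad, q = (β − α − t + p) mod 2π = 3.249710 rad → L = 3.28·(3.197578 + 4.736865 + 3.249710) = 3.28·11.184153 = 36.684021 m
Shortest: LSL with L = 14.773200 m ≈ 14.7732 m
Convert LSL to answer units (arcs ×180/π): t = 0.829145·180/π = 47.5065°, p = ρ·p = 3.28·2.793602 = 9.1630 m, q = 0.881277·180/π = 50.4935°, L = 14.7732 m.

LSL: t = 47.5065°, p = 9.1630 m, q = 50.4935°, L = 14.7732 m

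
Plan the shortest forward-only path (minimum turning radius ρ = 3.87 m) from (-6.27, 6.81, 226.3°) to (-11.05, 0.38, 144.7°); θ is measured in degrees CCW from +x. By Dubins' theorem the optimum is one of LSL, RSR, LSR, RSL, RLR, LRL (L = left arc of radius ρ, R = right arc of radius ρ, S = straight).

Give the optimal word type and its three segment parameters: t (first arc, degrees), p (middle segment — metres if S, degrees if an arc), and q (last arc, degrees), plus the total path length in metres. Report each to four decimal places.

LRL: t = 118.0124°, p = 258.2904°, q = 58.6780°, L = 29.3804 m

Let ψ = atan2(Δy, Δx) = atan2(-6.43, -4.78) = -126.6268° be the start→goal bearing.
Normalize: d = |goal − start| / ρ = 8.012072/3.87 = 2.070303, α = (θ_start − ψ) mod 360° = 352.9268° = 6.159734 rad, β = (θ_goal − ψ) mod 360° = 271.3268° = 4.735545 rad.
Common terms: sin α = -0.123138, cos α = 0.992390, sin β = -0.999732, cos β = 0.023154, cos(α−β) = 0.146083, d² = 4.286154. Work in radians in the unit-radius frame; every candidate has L = ρ·(t + p + q).
LSL: p² = 2 + d² − 2cos(α−β) + 2d(sin α − sin β) = 9.623618; p = √p² = 3.102196; φ = atan2(cos β − cos α, d + sin α − sin β) = -0.317756 rad; t = (φ − α) mod 2π = 6.088881 rad, q = (β − φ) mod 2π = 5.053301 rad → L = 3.87·(6.088881 + 3.102196 + 5.053301) = 3.87·14.244378 = 55.125741 m
RSR: p² = 2 + d² − 2cos(α−β) + 2d(sin β − sin α) = 2.364358; p = √p² = 1.537647; φ = atan2(cos α − cos β, d − sin α + sin β) = 0.681987 rad; t = (α − φ) mod 2π = 5.477747 rad, q = (φ − β) mod 2π = 2.229627 rad → L = 3.87·(5.477747 + 1.537647 + 2.229627) = 3.87·9.245021 = 35.778231 m
LSR: p² = d² − 2 + 2cos(α−β) + 2d(sin α + sin β) = -2.071042 < 0 → infeasible
RSL: p² = d² − 2 + 2cos(α−β) − 2d(sin α + sin β) = 7.227682; p = √p² = 2.688435; φ = atan2(cos α + cos β, d − sin α − sin β) − atan2(2, p) = -0.331683 rad; t = (α − φ) mod 2π = 0.208232 rad, q = (β − φ) mod 2π = 5.067228 rad → L = 3.87·(0.208232 + 2.688435 + 5.067228) = 3.87·7.963895 = 30.820272 m
RLR: c = (6 − d² + 2cos(α−β) + 2d(sin α − sin β))/8 = 0.704455; p = 2π − arccos c = 5.494044 rad; φ = atan2(cos α − cos β, d − sin α + sin β) = 0.681987 rad; t = (α − φ + p/2) mod 2π = 1.941584 rad, q = (α − β − t + p) mod 2π = 4.976649 rad → L = 3.87·(1.941584 + 5.494044 + 4.976649) = 3.87·12.412277 = 48.035513 m
LRL: c = (6 − d² + 2cos(α−β) − 2d(sin α − sin β))/8 = -0.202952; p = 2π − arccos c = 4.508017 rad; φ = atan2(cos β − cos α, d + sin α − sin β) = -0.317756 rad; t = (φ − α + p/2) mod 2π = 2.059704 rad, q = (β − α − t + p) mod 2π = 1.024124 rad → L = 3.87·(2.059704 + 4.508017 + 1.024124) = 3.87·7.591845 = 29.380442 m
Shortest: LRL with L = 29.380442 m ≈ 29.3804 m
Convert LRL to answer units (arcs ×180/π): t = 2.059704·180/π = 118.0124°, p = 4.508017·180/π = 258.2904°, q = 1.024124·180/π = 58.6780°, L = 29.3804 m.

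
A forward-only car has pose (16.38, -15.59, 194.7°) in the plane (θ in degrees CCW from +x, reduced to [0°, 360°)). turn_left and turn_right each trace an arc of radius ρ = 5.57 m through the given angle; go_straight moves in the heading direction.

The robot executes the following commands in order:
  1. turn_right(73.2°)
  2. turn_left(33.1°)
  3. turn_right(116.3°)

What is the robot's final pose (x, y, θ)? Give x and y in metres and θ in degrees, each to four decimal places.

(6.7943, -1.5886, 38.3000°)

set_pose: (x, y, θ) = (16.3800, -15.5900, 194.7000°), ρ = 5.57
turn_right(73.2°): centre at ρ to the right, rotate −73.2° → (10.2174, -13.1126, 121.5000°)
turn_left(33.1°): centre at ρ to the left, rotate +33.1° → (7.8573, -10.9914, 154.6000°)
turn_right(116.3°): centre at ρ to the right, rotate −116.3° → (6.7943, -1.5886, 38.3000°)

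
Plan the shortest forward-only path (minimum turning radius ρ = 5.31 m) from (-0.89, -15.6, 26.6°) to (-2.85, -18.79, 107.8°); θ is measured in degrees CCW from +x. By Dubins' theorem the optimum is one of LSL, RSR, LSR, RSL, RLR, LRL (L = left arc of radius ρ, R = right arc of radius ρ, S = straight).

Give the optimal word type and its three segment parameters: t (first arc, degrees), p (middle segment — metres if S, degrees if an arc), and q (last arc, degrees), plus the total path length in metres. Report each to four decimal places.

LRL: t = 7.5004°, p = 299.9574°, q = 13.6571°, L = 29.7600 m

Let ψ = atan2(Δy, Δx) = atan2(-3.19, -1.96) = -121.5674° be the start→goal bearing.
Normalize: d = |goal − start| / ρ = 3.744022/5.31 = 0.705089, α = (θ_start − ψ) mod 360° = 148.1674° = 2.586009 rad, β = (θ_goal − ψ) mod 360° = 229.3674° = 4.003216 rad.
Common terms: sin α = 0.527439, cos α = -0.849593, sin β = -0.758901, cos β = -0.651206, cos(α−β) = 0.152986, d² = 0.497150. Work in radians in the unit-radius frame; every candidate has L = ρ·(t + p + q).
LSL: p² = 2 + d² − 2cos(α−β) + 2d(sin α − sin β) = 4.005147; p = √p² = 2.001286; φ = atan2(cos β − cos α, d + sin α − sin β) = 0.099293 rad; t = (φ − α) mod 2π = 3.796469 rad, q = (β − φ) mod 2π = 3.903924 rad → L = 5.31·(3.796469 + 2.001286 + 3.903924) = 5.31·9.701679 = 51.515915 m
RSR: p² = 2 + d² − 2cos(α−β) + 2d(sin β − sin α) = 0.377210; p = √p² = 0.614175; φ = atan2(cos α − cos β, d − sin α + sin β) = -2.812681 rad; t = (α − φ) mod 2π = 5.398690 rad, q = (φ − β) mod 2π = 5.750474 rad → L = 5.31·(5.398690 + 0.614175 + 5.750474) = 5.31·11.763338 = 62.463324 m
LSR: p² = d² − 2 + 2cos(α−β) + 2d(sin α + sin β) = -1.523280 < 0 → infeasible
RSL: p² = d² − 2 + 2cos(α−β) − 2d(sin α + sin β) = -0.870476 < 0 → infeasible
RLR: c = (6 − d² + 2cos(α−β) + 2d(sin α − sin β))/8 = 0.952849; p = 2π − arccos c = 5.974878 rad; φ = atan2(cos α − cos β, d − sin α + sin β) = -2.812681 rad; t = (α − φ + p/2) mod 2π = 2.102944 rad, q = (α − β − t + p) mod 2π = 2.454727 rad → L = 5.31·(2.102944 + 5.974878 + 2.454727) = 5.31·10.532550 = 55.927838 m
LRL: c = (6 − d² + 2cos(α−β) − 2d(sin α − sin β))/8 = 0.499357; p = 2π − arccos c = 5.235245 rad; φ = atan2(cos β − cos α, d + sin α − sin β) = 0.099293 rad; t = (φ − α + p/2) mod 2π = 0.130906 rad, q = (β − α − t + p) mod 2π = 0.238361 rad → L = 5.31·(0.130906 + 5.235245 + 0.238361) = 5.31·5.604512 = 29.759959 m
Shortest: LRL with L = 29.759959 m ≈ 29.7600 m
Convert LRL to answer units (arcs ×180/π): t = 0.130906·180/π = 7.5004°, p = 5.235245·180/π = 299.9574°, q = 0.238361·180/π = 13.6571°, L = 29.7600 m.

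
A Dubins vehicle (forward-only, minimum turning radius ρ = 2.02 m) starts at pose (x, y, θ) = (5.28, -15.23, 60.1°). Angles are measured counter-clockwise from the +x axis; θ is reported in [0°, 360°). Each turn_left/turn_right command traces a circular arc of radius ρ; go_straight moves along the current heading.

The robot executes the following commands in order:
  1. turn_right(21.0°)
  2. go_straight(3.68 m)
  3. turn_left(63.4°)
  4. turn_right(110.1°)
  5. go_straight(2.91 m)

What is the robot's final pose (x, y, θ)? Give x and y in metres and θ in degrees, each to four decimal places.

set_pose: (x, y, θ) = (5.2800, -15.2300, 60.1000°), ρ = 2.02
turn_right(21.0°): centre at ρ to the right, rotate −21.0° → (5.7572, -14.6693, 39.1000°)
go_straight(3.68): x += 3.68·cos θ, y += 3.68·sin θ → (8.6130, -12.3484, 39.1000°)
turn_left(63.4°): centre at ρ to the left, rotate +63.4° → (9.3112, -10.3436, 102.5000°)
turn_right(110.1°): centre at ρ to the right, rotate −110.1° → (11.5504, -7.9042, -7.6000° ≡ 352.4000°)
go_straight(2.91): x += 2.91·cos θ, y += 2.91·sin θ → (14.4349, -8.2890, 352.4000°)

(14.4349, -8.2890, 352.4000°)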